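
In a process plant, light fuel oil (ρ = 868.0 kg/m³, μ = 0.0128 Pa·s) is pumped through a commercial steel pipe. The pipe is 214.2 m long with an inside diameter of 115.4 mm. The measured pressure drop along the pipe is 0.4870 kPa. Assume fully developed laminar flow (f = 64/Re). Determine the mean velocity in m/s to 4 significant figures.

V ≈ 0.07392 m/s

For laminar flow, f = 64/Re with Re = ρVD/μ, so Darcy-Weisbach reduces to ΔP = 32μLV/D². Solving for V: V = ΔP·D²/(32μL) = 487·(0.1154)²/(32·0.0128·214.2) = 0.07392 m/s.
Check: Re = ρVD/μ = 868·0.07392·0.1154/0.0128 = 578.5 < 2300, so the laminar assumption holds.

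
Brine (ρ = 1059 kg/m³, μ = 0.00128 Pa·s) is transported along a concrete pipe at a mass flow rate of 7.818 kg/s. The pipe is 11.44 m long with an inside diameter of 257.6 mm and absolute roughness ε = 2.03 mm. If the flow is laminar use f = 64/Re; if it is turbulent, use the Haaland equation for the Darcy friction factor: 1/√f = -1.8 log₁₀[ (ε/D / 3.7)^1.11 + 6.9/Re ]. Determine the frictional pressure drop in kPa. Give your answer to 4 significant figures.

ΔP ≈ 0.01753 kPa

A = πD²/4 = π(0.2576)²/4 = 0.05212 m²; mean velocity V = ṁ/(ρA) = 7.818/(1059 · 0.05212) = 0.1417 m/s.
Reynolds number Re = ρVD/μ = 1059 · 0.1417 · 0.2576 / 0.00128 = 3.019e+04.
Re > 4000 → turbulent. Relative roughness ε/D = 0.00203/0.2576 = 0.00788. Haaland: 1/√f = -1.8 log₁₀[(0.00788/3.7)^1.11 + 6.9/3.019e+04] = -1.8 log₁₀[0.00108 + 0.000229] = 5.188, so f = 0.03715.
Darcy-Weisbach: ΔP = f(L/D)(ρV²/2) = 0.03715·(11.44/0.2576)·(1059·0.1417²/2) = 0.03715·44.41·10.62 = 17.53 Pa.
ΔP = 17.53 Pa = 0.01753 kPa.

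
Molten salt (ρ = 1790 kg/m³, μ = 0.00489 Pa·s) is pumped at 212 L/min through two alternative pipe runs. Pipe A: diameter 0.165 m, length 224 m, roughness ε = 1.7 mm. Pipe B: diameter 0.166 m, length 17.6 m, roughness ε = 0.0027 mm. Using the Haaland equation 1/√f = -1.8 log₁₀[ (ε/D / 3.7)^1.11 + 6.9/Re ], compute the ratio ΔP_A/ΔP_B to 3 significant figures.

Pipe A: V = Q/A = 0.003533/0.02138 = 0.1652 m/s; Re = 9981; ε/D = 0.0103; Haaland → f = 0.04337; ΔP_A = f(L/D)(ρV²/2) = 1439 Pa.
Pipe B: V = Q/A = 0.003533/0.02164 = 0.1633 m/s; Re = 9920; ε/D = 1.63e-05; Haaland → f = 0.03097; ΔP_B = f(L/D)(ρV²/2) = 78.32 Pa.
ΔP_A/ΔP_B = 1439/78.32 = 18.4.

ΔP_A/ΔP_B ≈ 18.4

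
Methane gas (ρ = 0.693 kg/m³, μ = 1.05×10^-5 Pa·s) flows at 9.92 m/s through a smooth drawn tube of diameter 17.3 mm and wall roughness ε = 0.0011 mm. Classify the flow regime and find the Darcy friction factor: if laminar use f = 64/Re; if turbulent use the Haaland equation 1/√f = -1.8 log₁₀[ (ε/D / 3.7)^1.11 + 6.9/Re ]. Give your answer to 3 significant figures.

f ≈ 0.0299

Re = ρVD/μ = 0.693·9.92·0.0173/1.05e-05 = 1.133e+04.
Re > 4000 → turbulent. ε/D = 1.1e-06/0.0173 = 6.36e-05; Haaland: 1/√f = -1.8 log₁₀[5.14e-06 + 0.000609] = 5.781, so f = 0.02992.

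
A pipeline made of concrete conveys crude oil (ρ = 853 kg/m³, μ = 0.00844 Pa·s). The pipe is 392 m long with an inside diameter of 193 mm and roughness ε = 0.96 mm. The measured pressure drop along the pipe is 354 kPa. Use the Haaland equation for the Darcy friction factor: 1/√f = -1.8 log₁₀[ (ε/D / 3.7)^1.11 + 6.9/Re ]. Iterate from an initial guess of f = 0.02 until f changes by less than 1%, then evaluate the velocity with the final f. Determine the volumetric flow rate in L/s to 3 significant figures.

Q ≈ 105 L/s

Rearranging Darcy-Weisbach: V = √(2·ΔP·D/(f·L·ρ)). With ε/D = 0.00096/0.193 = 0.00497, iterate starting from f = 0.02:
  f = 0.02 → V = √(2·3.54e+05·0.193/(0.02·392·853)) = 4.52 m/s; Re = ρVD/μ = 8.817e+04; f → 0.03134
  f = 0.03134 → V = 3.611 m/s; Re = 7.043e+04; f → 0.03158
Converged (Δf/f < 1%). With the final f = 0.03158: V = √(2·3.54e+05·0.193/(0.03158·392·853)) = 3.597 m/s.
Q = V·A = 3.597·(π/4·0.193²) = 0.1052 m³/s = 105 L/s.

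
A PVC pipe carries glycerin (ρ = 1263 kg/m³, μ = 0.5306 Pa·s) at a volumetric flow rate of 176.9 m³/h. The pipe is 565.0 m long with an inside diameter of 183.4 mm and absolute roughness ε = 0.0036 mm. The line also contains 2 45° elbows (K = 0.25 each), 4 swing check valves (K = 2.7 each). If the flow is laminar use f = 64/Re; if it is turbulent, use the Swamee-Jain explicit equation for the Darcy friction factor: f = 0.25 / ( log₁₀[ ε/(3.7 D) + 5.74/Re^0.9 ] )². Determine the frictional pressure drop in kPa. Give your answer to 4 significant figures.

ΔP ≈ 555.2 kPa

Q = 176.9 m³/h = 176.9/3600 = 0.04914 m³/s.
Cross-sectional area A = πD²/4 = π(0.1834)²/4 = 0.02642 m²; mean velocity V = Q/A = 0.04914/0.02642 = 1.86 m/s.
Reynolds number Re = ρVD/μ = 1263 · 1.86 · 0.1834 / 0.531 = 812.
Re < 2300 → laminar flow, so f = 64/Re = 64/812 = 0.07881 (the turbulent correlation is not needed).
Total minor-loss coefficient ΣK = 2·0.25 + 4·2.7 = 11.3.
ΔP = [f·L/D + ΣK]·(ρV²/2) = [0.07881·565/0.1834 + 11.3]·(1263·1.86²/2) = [242.8 + 11.3]·2185 = 5.552e+05 Pa.
ΔP = 5.552e+05 Pa = 555.2 kPa.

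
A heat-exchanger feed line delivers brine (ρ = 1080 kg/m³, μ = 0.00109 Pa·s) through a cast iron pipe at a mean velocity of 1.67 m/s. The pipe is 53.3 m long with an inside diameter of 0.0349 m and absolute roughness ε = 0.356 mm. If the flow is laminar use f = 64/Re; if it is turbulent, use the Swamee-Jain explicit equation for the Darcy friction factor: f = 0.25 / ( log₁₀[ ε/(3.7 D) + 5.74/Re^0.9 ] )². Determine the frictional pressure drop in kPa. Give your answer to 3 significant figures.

Reynolds number Re = ρVD/μ = 1080 · 1.67 · 0.0349 / 0.00109 = 5.775e+04.
Re > 4000 → turbulent. Relative roughness ε/D = 0.000356/0.0349 = 0.0102. Swamee-Jain: f = 0.25/(log₁₀[0.0102/3.7 + 5.74/5.775e+04^0.9])² = 0.25/(log₁₀[0.00276 + 0.000298])² = 0.25/(-2.515)² = 0.03952.
Darcy-Weisbach: ΔP = f(L/D)(ρV²/2) = 0.03952·(53.3/0.0349)·(1080·1.67²/2) = 0.03952·1527·1506 = 9.09e+04 Pa.
ΔP = 9.09e+04 Pa = 90.9 kPa.

ΔP ≈ 90.9 kPa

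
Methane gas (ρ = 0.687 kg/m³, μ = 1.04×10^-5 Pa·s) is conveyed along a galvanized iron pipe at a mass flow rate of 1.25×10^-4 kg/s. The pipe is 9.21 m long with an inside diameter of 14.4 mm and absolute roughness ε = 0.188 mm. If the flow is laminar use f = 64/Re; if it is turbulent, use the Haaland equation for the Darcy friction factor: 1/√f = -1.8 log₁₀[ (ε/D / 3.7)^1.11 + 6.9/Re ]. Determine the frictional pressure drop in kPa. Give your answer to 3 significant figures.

ΔP ≈ 0.0165 kPa

A = πD²/4 = π(0.0144)²/4 = 0.0001629 m²; mean velocity V = ṁ/(ρA) = 0.000125/(0.687 · 0.0001629) = 1.117 m/s.
Reynolds number Re = ρVD/μ = 0.687 · 1.117 · 0.0144 / 1.04e-05 = 1063.
Re < 2300 → laminar flow, so f = 64/Re = 64/1063 = 0.06022 (the turbulent correlation is not needed).
Darcy-Weisbach: ΔP = f(L/D)(ρV²/2) = 0.06022·(9.21/0.0144)·(0.687·1.117²/2) = 0.06022·639.6·0.4287 = 16.51 Pa.
ΔP = 16.51 Pa = 0.0165 kPa.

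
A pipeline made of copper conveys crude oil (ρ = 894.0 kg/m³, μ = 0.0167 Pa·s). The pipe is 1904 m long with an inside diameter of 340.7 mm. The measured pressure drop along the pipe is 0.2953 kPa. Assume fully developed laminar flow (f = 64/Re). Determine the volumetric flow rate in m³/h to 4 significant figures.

Q ≈ 11.06 m³/h

For laminar flow, f = 64/Re with Re = ρVD/μ, so Darcy-Weisbach reduces to ΔP = 32μLV/D². Solving for V: V = ΔP·D²/(32μL) = 295.3·(0.3407)²/(32·0.0167·1904) = 0.03369 m/s.
Check: Re = ρVD/μ = 894·0.03369·0.3407/0.0167 = 614.4 < 2300, so the laminar assumption holds.
Q = V·A = 0.03369·(π/4·0.3407²) = 0.003071 m³/s = 11.06 m³/h.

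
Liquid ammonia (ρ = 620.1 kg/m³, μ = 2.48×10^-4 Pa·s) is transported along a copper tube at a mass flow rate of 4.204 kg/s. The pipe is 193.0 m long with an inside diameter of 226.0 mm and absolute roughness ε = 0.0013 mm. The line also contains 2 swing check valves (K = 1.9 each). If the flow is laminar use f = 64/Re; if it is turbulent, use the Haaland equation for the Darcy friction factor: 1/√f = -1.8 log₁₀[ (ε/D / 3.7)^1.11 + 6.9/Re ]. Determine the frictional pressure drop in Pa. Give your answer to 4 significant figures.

A = πD²/4 = π(0.226)²/4 = 0.04011 m²; mean velocity V = ṁ/(ρA) = 4.204/(620.1 · 0.04011) = 0.169 m/s.
Reynolds number Re = ρVD/μ = 620.1 · 0.169 · 0.226 / 0.000248 = 9.55e+04.
Re > 4000 → turbulent. Relative roughness ε/D = 1.3e-06/0.226 = 5.75e-06. Haaland: 1/√f = -1.8 log₁₀[(5.75e-06/3.7)^1.11 + 6.9/9.55e+04] = -1.8 log₁₀[3.57e-07 + 7.22e-05] = 7.45, so f = 0.01802.
Total minor-loss coefficient ΣK = 2·1.9 = 3.8.
ΔP = [f·L/D + ΣK]·(ρV²/2) = [0.01802·193/0.226 + 3.8]·(620.1·0.169²/2) = [15.39 + 3.8]·8.856 = 169.9 Pa.

ΔP ≈ 169.9 Pa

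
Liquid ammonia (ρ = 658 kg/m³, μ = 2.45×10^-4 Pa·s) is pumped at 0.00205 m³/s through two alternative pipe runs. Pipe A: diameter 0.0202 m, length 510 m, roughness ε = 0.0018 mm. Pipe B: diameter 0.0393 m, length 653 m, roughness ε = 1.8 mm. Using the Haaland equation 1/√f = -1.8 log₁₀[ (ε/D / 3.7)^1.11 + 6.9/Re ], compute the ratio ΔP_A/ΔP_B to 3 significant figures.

Pipe A: V = Q/A = 0.00205/0.0003205 = 6.397 m/s; Re = 3.47e+05; ε/D = 8.91e-05; Haaland → f = 0.01482; ΔP_A = f(L/D)(ρV²/2) = 5.039e+06 Pa.
Pipe B: V = Q/A = 0.00205/0.001213 = 1.69 m/s; Re = 1.784e+05; ε/D = 0.0458; Haaland → f = 0.069; ΔP_B = f(L/D)(ρV²/2) = 1.077e+06 Pa.
ΔP_A/ΔP_B = 5.039e+06/1.077e+06 = 4.68.

ΔP_A/ΔP_B ≈ 4.68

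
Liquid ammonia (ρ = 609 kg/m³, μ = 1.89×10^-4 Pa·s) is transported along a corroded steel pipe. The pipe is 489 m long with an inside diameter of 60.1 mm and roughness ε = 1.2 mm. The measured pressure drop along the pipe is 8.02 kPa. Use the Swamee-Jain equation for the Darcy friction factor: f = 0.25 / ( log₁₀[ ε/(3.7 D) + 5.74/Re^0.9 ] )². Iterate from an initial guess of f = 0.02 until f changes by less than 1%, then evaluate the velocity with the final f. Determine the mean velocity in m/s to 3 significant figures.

V ≈ 0.255 m/s

Rearranging Darcy-Weisbach: V = √(2·ΔP·D/(f·L·ρ)). With ε/D = 0.0012/0.0601 = 0.02, iterate starting from f = 0.02:
  f = 0.02 → V = √(2·8020·0.0601/(0.02·489·609)) = 0.4023 m/s; Re = ρVD/μ = 7.791e+04; f → 0.04938
  f = 0.04938 → V = 0.256 m/s; Re = 4.958e+04; f → 0.04977
Converged (Δf/f < 1%). With the final f = 0.04977: V = √(2·8020·0.0601/(0.04977·489·609)) = 0.255 m/s.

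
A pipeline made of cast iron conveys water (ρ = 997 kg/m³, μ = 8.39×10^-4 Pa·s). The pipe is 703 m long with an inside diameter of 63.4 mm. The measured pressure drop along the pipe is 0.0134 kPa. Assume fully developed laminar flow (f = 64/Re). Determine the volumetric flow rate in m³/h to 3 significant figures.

Q ≈ 0.0324 m³/h

For laminar flow, f = 64/Re with Re = ρVD/μ, so Darcy-Weisbach reduces to ΔP = 32μLV/D². Solving for V: V = ΔP·D²/(32μL) = 13.4·(0.0634)²/(32·0.000839·703) = 0.002854 m/s.
Check: Re = ρVD/μ = 997·0.002854·0.0634/0.000839 = 215 < 2300, so the laminar assumption holds.
Q = V·A = 0.002854·(π/4·0.0634²) = 9.009e-06 m³/s = 0.0324 m³/h.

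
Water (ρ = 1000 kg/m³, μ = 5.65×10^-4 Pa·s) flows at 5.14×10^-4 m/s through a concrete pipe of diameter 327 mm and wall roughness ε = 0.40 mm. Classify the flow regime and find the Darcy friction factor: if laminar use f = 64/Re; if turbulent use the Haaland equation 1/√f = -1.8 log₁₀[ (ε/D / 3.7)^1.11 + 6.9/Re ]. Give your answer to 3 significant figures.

Re = ρVD/μ = 1000·0.000514·0.327/0.000565 = 297.5.
Re < 2300 → laminar, so f = 64/Re = 0.2151 (roughness is irrelevant in laminar flow).

f ≈ 0.215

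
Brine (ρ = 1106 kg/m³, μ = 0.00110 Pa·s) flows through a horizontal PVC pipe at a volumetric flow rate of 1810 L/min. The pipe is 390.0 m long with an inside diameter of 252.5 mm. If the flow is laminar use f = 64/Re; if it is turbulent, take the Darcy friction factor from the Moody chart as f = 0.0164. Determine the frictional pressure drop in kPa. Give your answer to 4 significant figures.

Q = 1810 L/min = 1810/60000 = 0.03017 m³/s.
Cross-sectional area A = πD²/4 = π(0.2525)²/4 = 0.05007 m²; mean velocity V = Q/A = 0.03017/0.05007 = 0.6024 m/s.
Reynolds number Re = ρVD/μ = 1106 · 0.6024 · 0.2525 / 0.0011 = 1.529e+05.
Re > 4000 → turbulent; use the Moody-chart value f = 0.0164.
Darcy-Weisbach: ΔP = f(L/D)(ρV²/2) = 0.0164·(390/0.2525)·(1106·0.6024²/2) = 0.0164·1545·200.7 = 5084 Pa.
ΔP = 5084 Pa = 5.084 kPa.

ΔP ≈ 5.084 kPa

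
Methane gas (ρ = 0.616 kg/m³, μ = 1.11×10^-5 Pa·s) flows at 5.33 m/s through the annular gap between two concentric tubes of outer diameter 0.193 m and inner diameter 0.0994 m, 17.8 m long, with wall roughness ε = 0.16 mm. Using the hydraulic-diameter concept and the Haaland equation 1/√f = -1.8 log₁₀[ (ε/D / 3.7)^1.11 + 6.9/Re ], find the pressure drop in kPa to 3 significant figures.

Hydraulic diameter D_h = 4A/P = D_o - D_i = 0.193 - 0.0994 = 0.0936 m.
Re = ρVD_h/μ = 0.616·5.33·0.0936/1.11e-05 = 2.769e+04.
ε/D_h = 0.00016/0.0936 = 0.00171; Haaland gives 1/√f = -1.8 log₁₀[0.000198+0.000249] = 6.028, so f = 0.02752.
ΔP = f(L/D_h)(ρV²/2) = 0.02752·17.8/0.0936·8.75 = 45.79 Pa.
ΔP = 0.0458 kPa.

ΔP ≈ 0.0458 kPa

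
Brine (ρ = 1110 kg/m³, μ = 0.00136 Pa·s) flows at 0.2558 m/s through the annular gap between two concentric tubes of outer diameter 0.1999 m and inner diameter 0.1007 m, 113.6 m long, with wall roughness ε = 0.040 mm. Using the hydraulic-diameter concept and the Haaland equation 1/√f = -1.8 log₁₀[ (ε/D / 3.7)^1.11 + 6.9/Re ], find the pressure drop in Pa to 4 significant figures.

Hydraulic diameter D_h = 4A/P = D_o - D_i = 0.1999 - 0.1007 = 0.0992 m.
Re = ρVD_h/μ = 1110·0.2558·0.0992/0.00136 = 2.071e+04.
ε/D_h = 4e-05/0.0992 = 0.000403; Haaland gives 1/√f = -1.8 log₁₀[3.99e-05+0.000333] = 6.171, so f = 0.02626.
ΔP = f(L/D_h)(ρV²/2) = 0.02626·113.6/0.0992·36.32 = 1092 Pa.

ΔP ≈ 1092 Pa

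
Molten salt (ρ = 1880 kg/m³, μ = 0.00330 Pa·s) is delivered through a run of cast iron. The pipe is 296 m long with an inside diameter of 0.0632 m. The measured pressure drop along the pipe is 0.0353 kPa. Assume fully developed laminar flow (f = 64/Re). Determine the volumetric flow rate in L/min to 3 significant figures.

For laminar flow, f = 64/Re with Re = ρVD/μ, so Darcy-Weisbach reduces to ΔP = 32μLV/D². Solving for V: V = ΔP·D²/(32μL) = 35.3·(0.0632)²/(32·0.0033·296) = 0.004511 m/s.
Check: Re = ρVD/μ = 1880·0.004511·0.0632/0.0033 = 162.4 < 2300, so the laminar assumption holds.
Q = V·A = 0.004511·(π/4·0.0632²) = 1.415e-05 m³/s = 0.849 L/min.

Q ≈ 0.849 L/min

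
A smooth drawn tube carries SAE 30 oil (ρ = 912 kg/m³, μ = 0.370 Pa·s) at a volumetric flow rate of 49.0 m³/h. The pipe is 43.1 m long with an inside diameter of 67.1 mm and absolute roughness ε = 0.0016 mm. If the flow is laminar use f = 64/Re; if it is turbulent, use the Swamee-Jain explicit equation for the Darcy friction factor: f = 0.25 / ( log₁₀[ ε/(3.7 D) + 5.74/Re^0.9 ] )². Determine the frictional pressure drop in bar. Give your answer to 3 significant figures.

ΔP ≈ 4.36 bar

Q = 49.0 m³/h = 49.0/3600 = 0.01361 m³/s.
Cross-sectional area A = πD²/4 = π(0.0671)²/4 = 0.003536 m²; mean velocity V = Q/A = 0.01361/0.003536 = 3.849 m/s.
Reynolds number Re = ρVD/μ = 912 · 3.849 · 0.0671 / 0.37 = 636.6.
Re < 2300 → laminar flow, so f = 64/Re = 64/636.6 = 0.1005 (the turbulent correlation is not needed).
Darcy-Weisbach: ΔP = f(L/D)(ρV²/2) = 0.1005·(43.1/0.0671)·(912·3.849²/2) = 0.1005·642.3·6756 = 4.363e+05 Pa.
ΔP = 4.363e+05 Pa = 4.36 bar.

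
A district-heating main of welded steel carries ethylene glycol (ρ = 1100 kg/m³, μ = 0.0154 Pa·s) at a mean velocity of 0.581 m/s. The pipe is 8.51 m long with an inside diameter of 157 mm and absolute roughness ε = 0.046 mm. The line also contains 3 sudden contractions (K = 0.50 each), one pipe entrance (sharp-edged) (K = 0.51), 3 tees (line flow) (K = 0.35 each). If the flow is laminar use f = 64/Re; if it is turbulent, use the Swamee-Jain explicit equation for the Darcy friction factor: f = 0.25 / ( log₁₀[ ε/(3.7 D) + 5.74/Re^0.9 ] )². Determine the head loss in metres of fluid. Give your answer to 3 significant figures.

h_f ≈ 0.0857 m

Reynolds number Re = ρVD/μ = 1100 · 0.581 · 0.157 / 0.0154 = 6515.
Re > 4000 → turbulent. Relative roughness ε/D = 4.6e-05/0.157 = 0.000293. Swamee-Jain: f = 0.25/(log₁₀[0.000293/3.7 + 5.74/6515^0.9])² = 0.25/(log₁₀[7.92e-05 + 0.00212])² = 0.25/(-2.658)² = 0.03539.
Total minor-loss coefficient ΣK = 3·0.5 + 1·0.51 + 3·0.35 = 3.06.
ΔP = [f·L/D + ΣK]·(ρV²/2) = [0.03539·8.51/0.157 + 3.06]·(1100·0.581²/2) = [1.918 + 3.06]·185.7 = 924.3 Pa.
Head loss h_f = ΔP/(ρg) = 924.3/(1100·9.81) = 0.0857 m.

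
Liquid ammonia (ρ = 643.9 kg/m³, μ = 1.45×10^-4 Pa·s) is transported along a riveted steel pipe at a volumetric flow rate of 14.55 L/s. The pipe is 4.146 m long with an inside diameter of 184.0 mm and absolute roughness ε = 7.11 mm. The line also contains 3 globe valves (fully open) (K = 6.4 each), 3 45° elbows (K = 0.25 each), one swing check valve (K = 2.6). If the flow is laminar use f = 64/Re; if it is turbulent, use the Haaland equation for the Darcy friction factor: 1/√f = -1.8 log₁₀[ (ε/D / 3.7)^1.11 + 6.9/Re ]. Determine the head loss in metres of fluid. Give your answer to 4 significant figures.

h_f ≈ 0.3661 m

Q = 14.55 L/s = 14.55/1000 = 0.01455 m³/s.
Cross-sectional area A = πD²/4 = π(0.184)²/4 = 0.02659 m²; mean velocity V = Q/A = 0.01455/0.02659 = 0.5472 m/s.
Reynolds number Re = ρVD/μ = 643.9 · 0.5472 · 0.184 / 0.000145 = 4.471e+05.
Re > 4000 → turbulent. Relative roughness ε/D = 0.00711/0.184 = 0.0386. Haaland: 1/√f = -1.8 log₁₀[(0.0386/3.7)^1.11 + 6.9/4.471e+05] = -1.8 log₁₀[0.00632 + 1.54e-05] = 3.956, so f = 0.06388.
Total minor-loss coefficient ΣK = 3·6.4 + 3·0.25 + 1·2.6 = 22.6.
ΔP = [f·L/D + ΣK]·(ρV²/2) = [0.06388·4.146/0.184 + 22.6]·(643.9·0.5472²/2) = [1.439 + 22.6]·96.4 = 2313 Pa.
Head loss h_f = ΔP/(ρg) = 2313/(643.9·9.81) = 0.3661 m.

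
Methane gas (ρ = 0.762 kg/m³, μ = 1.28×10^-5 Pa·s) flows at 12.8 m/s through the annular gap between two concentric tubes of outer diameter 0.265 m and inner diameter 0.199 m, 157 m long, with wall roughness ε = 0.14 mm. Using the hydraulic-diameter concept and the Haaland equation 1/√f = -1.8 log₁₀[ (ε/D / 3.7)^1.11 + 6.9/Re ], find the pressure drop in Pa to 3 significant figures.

ΔP ≈ 3940 Pa

Hydraulic diameter D_h = 4A/P = D_o - D_i = 0.265 - 0.199 = 0.066 m.
Re = ρVD_h/μ = 0.762·12.8·0.066/1.28e-05 = 5.029e+04.
ε/D_h = 0.00014/0.066 = 0.00212; Haaland gives 1/√f = -1.8 log₁₀[0.000252+0.000137] = 6.137, so f = 0.02655.
ΔP = f(L/D_h)(ρV²/2) = 0.02655·157/0.066·62.42 = 3942 Pa.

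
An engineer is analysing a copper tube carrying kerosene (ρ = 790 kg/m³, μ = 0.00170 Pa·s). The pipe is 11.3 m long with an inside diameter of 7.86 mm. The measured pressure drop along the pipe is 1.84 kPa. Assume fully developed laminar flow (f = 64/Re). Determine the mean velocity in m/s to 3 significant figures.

For laminar flow, f = 64/Re with Re = ρVD/μ, so Darcy-Weisbach reduces to ΔP = 32μLV/D². Solving for V: V = ΔP·D²/(32μL) = 1840·(0.00786)²/(32·0.0017·11.3) = 0.1849 m/s.
Check: Re = ρVD/μ = 790·0.1849·0.00786/0.0017 = 675.4 < 2300, so the laminar assumption holds.

V ≈ 0.185 m/s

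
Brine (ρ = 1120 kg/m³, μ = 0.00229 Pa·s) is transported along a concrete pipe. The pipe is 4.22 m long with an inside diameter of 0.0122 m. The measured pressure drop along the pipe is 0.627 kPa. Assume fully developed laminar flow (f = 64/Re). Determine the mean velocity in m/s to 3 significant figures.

For laminar flow, f = 64/Re with Re = ρVD/μ, so Darcy-Weisbach reduces to ΔP = 32μLV/D². Solving for V: V = ΔP·D²/(32μL) = 627·(0.0122)²/(32·0.00229·4.22) = 0.3018 m/s.
Check: Re = ρVD/μ = 1120·0.3018·0.0122/0.00229 = 1801 < 2300, so the laminar assumption holds.

V ≈ 0.302 m/s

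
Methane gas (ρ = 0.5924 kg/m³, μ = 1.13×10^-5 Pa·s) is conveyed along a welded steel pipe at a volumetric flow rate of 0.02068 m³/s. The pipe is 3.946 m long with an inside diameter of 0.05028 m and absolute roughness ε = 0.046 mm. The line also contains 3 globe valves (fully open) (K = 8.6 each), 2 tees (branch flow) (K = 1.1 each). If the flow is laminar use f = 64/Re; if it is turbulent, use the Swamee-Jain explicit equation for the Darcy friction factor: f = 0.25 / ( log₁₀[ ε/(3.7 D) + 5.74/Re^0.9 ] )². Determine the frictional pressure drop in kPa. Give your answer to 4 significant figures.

ΔP ≈ 0.9660 kPa

Cross-sectional area A = πD²/4 = π(0.05028)²/4 = 0.001986 m²; mean velocity V = Q/A = 0.02068/0.001986 = 10.42 m/s.
Reynolds number Re = ρVD/μ = 0.5924 · 10.42 · 0.05028 / 1.13e-05 = 2.745e+04.
Re > 4000 → turbulent. Relative roughness ε/D = 4.6e-05/0.05028 = 0.000915. Swamee-Jain: f = 0.25/(log₁₀[0.000915/3.7 + 5.74/2.745e+04^0.9])² = 0.25/(log₁₀[0.000247 + 0.000581])² = 0.25/(-3.082)² = 0.02632.
Total minor-loss coefficient ΣK = 3·8.6 + 2·1.1 = 28.
ΔP = [f·L/D + ΣK]·(ρV²/2) = [0.02632·3.946/0.05028 + 28]·(0.5924·10.42²/2) = [2.066 + 28]·32.13 = 966 Pa.
ΔP = 966 Pa = 0.9660 kPa.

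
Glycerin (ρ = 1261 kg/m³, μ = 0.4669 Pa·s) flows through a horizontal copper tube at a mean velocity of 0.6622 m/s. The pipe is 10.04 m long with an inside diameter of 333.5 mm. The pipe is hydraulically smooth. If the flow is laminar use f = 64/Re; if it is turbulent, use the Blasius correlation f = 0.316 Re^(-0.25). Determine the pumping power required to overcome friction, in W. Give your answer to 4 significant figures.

P ≈ 51.66 W

Reynolds number Re = ρVD/μ = 1261 · 0.6622 · 0.3335 / 0.467 = 596.5.
Re < 2300 → laminar flow, so f = 64/Re = 64/596.5 = 0.1073 (the turbulent correlation is not needed).
Darcy-Weisbach: ΔP = f(L/D)(ρV²/2) = 0.1073·(10.04/0.3335)·(1261·0.6622²/2) = 0.1073·30.1·276.5 = 893.1 Pa.
Q = V·A = 0.6622·0.08735 = 0.05785 m³/s.
Pumping power P = QΔP = 0.05785·893.1 = 51.663 W = 51.66 W.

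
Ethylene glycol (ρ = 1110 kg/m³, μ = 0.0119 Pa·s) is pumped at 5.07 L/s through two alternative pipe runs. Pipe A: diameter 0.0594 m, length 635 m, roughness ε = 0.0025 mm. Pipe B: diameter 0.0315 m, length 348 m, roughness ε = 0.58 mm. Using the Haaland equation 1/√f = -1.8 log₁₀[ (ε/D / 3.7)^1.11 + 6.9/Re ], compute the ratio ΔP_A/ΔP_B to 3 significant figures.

Pipe A: V = Q/A = 0.00507/0.002771 = 1.83 m/s; Re = 1.014e+04; ε/D = 4.21e-05; Haaland → f = 0.03081; ΔP_A = f(L/D)(ρV²/2) = 6.119e+05 Pa.
Pipe B: V = Q/A = 0.00507/0.0007793 = 6.506 m/s; Re = 1.912e+04; ε/D = 0.0184; Haaland → f = 0.04925; ΔP_B = f(L/D)(ρV²/2) = 1.278e+07 Pa.
ΔP_A/ΔP_B = 6.119e+05/1.278e+07 = 0.0479.

ΔP_A/ΔP_B ≈ 0.0479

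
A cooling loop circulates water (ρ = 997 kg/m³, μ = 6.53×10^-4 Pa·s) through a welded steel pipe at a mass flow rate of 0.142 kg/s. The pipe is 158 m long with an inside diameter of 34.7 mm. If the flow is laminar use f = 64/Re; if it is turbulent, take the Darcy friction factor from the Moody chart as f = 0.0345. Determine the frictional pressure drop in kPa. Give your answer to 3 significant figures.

ΔP ≈ 1.78 kPa

A = πD²/4 = π(0.0347)²/4 = 0.0009457 m²; mean velocity V = ṁ/(ρA) = 0.142/(997 · 0.0009457) = 0.1506 m/s.
Reynolds number Re = ρVD/μ = 997 · 0.1506 · 0.0347 / 0.000653 = 7979.
Re > 4000 → turbulent; use the Moody-chart value f = 0.0345.
Darcy-Weisbach: ΔP = f(L/D)(ρV²/2) = 0.0345·(158/0.0347)·(997·0.1506²/2) = 0.0345·4553·11.31 = 1776 Pa.
ΔP = 1776 Pa = 1.78 kPa.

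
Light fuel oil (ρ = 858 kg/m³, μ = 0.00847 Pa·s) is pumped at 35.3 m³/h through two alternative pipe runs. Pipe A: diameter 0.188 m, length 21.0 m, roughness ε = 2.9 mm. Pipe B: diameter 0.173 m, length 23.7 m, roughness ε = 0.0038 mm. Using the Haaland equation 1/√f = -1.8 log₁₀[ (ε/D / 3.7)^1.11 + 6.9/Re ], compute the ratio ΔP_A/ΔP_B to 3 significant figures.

ΔP_A/ΔP_B ≈ 0.869

Pipe A: V = Q/A = 0.009806/0.02776 = 0.3532 m/s; Re = 6727; ε/D = 0.0154; Haaland → f = 0.05016; ΔP_A = f(L/D)(ρV²/2) = 299.9 Pa.
Pipe B: V = Q/A = 0.009806/0.02351 = 0.4171 m/s; Re = 7310; ε/D = 2.2e-05; Haaland → f = 0.03374; ΔP_B = f(L/D)(ρV²/2) = 345.1 Pa.
ΔP_A/ΔP_B = 299.9/345.1 = 0.869.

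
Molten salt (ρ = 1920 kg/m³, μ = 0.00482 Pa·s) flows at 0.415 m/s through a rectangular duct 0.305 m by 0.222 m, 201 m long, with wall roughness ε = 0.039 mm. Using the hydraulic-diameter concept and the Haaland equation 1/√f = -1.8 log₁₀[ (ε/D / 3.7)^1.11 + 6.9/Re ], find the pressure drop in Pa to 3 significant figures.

ΔP ≈ 2830 Pa

Hydraulic diameter D_h = 4A/P = 4·(0.305·0.222)/(2·(0.305+0.222)) = 0.2708/1.054 = 0.257 m.
Re = ρVD_h/μ = 1920·0.415·0.257/0.00482 = 4.248e+04.
ε/D_h = 3.9e-05/0.257 = 0.000152; Haaland gives 1/√f = -1.8 log₁₀[1.35e-05+0.000162] = 6.758, so f = 0.02189.
ΔP = f(L/D_h)(ρV²/2) = 0.02189·201/0.257·165.3 = 2831 Pa.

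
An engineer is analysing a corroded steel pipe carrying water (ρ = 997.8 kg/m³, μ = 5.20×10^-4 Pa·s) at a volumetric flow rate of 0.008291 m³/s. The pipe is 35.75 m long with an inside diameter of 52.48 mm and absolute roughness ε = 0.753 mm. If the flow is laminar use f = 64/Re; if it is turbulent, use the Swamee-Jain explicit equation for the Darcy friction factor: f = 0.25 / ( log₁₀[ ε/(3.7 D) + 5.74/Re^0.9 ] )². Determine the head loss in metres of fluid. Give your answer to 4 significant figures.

Cross-sectional area A = πD²/4 = π(0.05248)²/4 = 0.002163 m²; mean velocity V = Q/A = 0.008291/0.002163 = 3.833 m/s.
Reynolds number Re = ρVD/μ = 997.8 · 3.833 · 0.05248 / 0.00052 = 3.86e+05.
Re > 4000 → turbulent. Relative roughness ε/D = 0.000753/0.05248 = 0.0143. Swamee-Jain: f = 0.25/(log₁₀[0.0143/3.7 + 5.74/3.86e+05^0.9])² = 0.25/(log₁₀[0.00388 + 5.38e-05])² = 0.25/(-2.405)² = 0.04321.
Darcy-Weisbach: ΔP = f(L/D)(ρV²/2) = 0.04321·(35.75/0.05248)·(997.8·3.833²/2) = 0.04321·681.2·7329 = 2.157e+05 Pa.
Head loss h_f = ΔP/(ρg) = 2.157e+05/(997.8·9.81) = 22.04 m.

h_f ≈ 22.04 m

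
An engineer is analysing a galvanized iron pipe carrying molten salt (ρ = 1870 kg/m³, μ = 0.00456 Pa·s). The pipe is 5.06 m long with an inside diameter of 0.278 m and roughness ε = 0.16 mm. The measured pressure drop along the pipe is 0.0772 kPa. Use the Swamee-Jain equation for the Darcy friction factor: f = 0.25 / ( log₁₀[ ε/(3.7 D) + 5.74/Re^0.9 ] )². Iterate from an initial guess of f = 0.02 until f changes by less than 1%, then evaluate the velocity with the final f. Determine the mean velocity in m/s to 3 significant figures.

Rearranging Darcy-Weisbach: V = √(2·ΔP·D/(f·L·ρ)). With ε/D = 0.00016/0.278 = 0.000576, iterate starting from f = 0.02:
  f = 0.02 → V = √(2·77.2·0.278/(0.02·5.06·1870)) = 0.4762 m/s; Re = ρVD/μ = 5.429e+04; f → 0.02257
  f = 0.02257 → V = 0.4483 m/s; Re = 5.111e+04; f → 0.02279
Converged (Δf/f < 1%). With the final f = 0.02279: V = √(2·77.2·0.278/(0.02279·5.06·1870)) = 0.4461 m/s.

V ≈ 0.446 m/s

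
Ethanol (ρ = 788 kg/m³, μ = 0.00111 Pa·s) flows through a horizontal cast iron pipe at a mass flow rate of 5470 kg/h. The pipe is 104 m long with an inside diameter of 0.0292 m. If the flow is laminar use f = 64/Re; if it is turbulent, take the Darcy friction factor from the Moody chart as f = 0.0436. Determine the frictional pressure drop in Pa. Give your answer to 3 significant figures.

ṁ = 5470 kg/h = 5470/3600 = 1.519 kg/s.
A = πD²/4 = π(0.0292)²/4 = 0.0006697 m²; mean velocity V = ṁ/(ρA) = 1.519/(788 · 0.0006697) = 2.879 m/s.
Reynolds number Re = ρVD/μ = 788 · 2.879 · 0.0292 / 0.00111 = 5.969e+04.
Re > 4000 → turbulent; use the Moody-chart value f = 0.0436.
Darcy-Weisbach: ΔP = f(L/D)(ρV²/2) = 0.0436·(104/0.0292)·(788·2.879²/2) = 0.0436·3562·3267 = 5.073e+05 Pa.

ΔP ≈ 507000 Pa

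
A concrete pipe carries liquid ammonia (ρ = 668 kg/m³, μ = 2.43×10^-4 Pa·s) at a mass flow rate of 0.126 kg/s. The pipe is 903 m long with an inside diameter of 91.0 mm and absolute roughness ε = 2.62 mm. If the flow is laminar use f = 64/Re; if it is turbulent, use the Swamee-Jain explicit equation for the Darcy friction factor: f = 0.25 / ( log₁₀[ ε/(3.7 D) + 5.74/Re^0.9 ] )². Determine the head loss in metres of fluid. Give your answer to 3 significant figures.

h_f ≈ 0.0262 m

A = πD²/4 = π(0.091)²/4 = 0.006504 m²; mean velocity V = ṁ/(ρA) = 0.126/(668 · 0.006504) = 0.029 m/s.
Reynolds number Re = ρVD/μ = 668 · 0.029 · 0.091 / 0.000243 = 7255.
Re > 4000 → turbulent. Relative roughness ε/D = 0.00262/0.091 = 0.0288. Swamee-Jain: f = 0.25/(log₁₀[0.0288/3.7 + 5.74/7255^0.9])² = 0.25/(log₁₀[0.00778 + 0.00192])² = 0.25/(-2.013)² = 0.0617.
Darcy-Weisbach: ΔP = f(L/D)(ρV²/2) = 0.0617·(903/0.091)·(668·0.029²/2) = 0.0617·9923·0.2809 = 172 Pa.
Head loss h_f = ΔP/(ρg) = 172/(668·9.81) = 0.0262 m.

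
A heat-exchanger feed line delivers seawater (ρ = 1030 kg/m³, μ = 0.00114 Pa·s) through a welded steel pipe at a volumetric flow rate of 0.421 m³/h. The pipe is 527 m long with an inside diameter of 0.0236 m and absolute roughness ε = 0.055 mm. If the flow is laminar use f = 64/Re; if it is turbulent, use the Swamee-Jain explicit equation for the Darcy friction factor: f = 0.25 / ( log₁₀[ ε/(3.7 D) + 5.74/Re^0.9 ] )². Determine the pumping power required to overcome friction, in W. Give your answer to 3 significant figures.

Q = 0.421 m³/h = 0.421/3600 = 0.0001169 m³/s.
Cross-sectional area A = πD²/4 = π(0.0236)²/4 = 0.0004374 m²; mean velocity V = Q/A = 0.0001169/0.0004374 = 0.2673 m/s.
Reynolds number Re = ρVD/μ = 1030 · 0.2673 · 0.0236 / 0.00114 = 5700.
Re > 4000 → turbulent. Relative roughness ε/D = 5.5e-05/0.0236 = 0.00233. Swamee-Jain: f = 0.25/(log₁₀[0.00233/3.7 + 5.74/5700^0.9])² = 0.25/(log₁₀[0.00063 + 0.00239])² = 0.25/(-2.52)² = 0.03937.
Darcy-Weisbach: ΔP = f(L/D)(ρV²/2) = 0.03937·(527/0.0236)·(1030·0.2673²/2) = 0.03937·2.233e+04·36.81 = 3.236e+04 Pa.
Pumping power P = QΔP = 0.0001169·3.236e+04 = 3.784 W = 3.78 W.

P ≈ 3.78 W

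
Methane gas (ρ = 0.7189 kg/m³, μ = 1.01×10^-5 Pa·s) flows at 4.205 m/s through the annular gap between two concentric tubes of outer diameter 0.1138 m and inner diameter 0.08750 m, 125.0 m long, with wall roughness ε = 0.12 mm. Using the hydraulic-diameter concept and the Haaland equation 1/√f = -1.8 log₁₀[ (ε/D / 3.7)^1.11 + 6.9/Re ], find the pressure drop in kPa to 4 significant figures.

ΔP ≈ 1.161 kPa

Hydraulic diameter D_h = 4A/P = D_o - D_i = 0.1138 - 0.0875 = 0.0263 m.
Re = ρVD_h/μ = 0.7189·4.205·0.0263/1.01e-05 = 7872.
ε/D_h = 0.00012/0.0263 = 0.00456; Haaland gives 1/√f = -1.8 log₁₀[0.00059+0.000877] = 5.101, so f = 0.03844.
ΔP = f(L/D_h)(ρV²/2) = 0.03844·125/0.0263·6.356 = 1161 Pa.
ΔP = 1.161 kPa.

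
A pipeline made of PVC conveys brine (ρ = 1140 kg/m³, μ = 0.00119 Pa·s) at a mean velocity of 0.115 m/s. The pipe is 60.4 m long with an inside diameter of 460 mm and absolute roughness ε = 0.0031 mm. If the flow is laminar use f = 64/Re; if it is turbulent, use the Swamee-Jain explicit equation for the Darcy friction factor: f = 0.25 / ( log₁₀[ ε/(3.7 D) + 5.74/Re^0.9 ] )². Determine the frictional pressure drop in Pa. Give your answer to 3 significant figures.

ΔP ≈ 20.5 Pa

Reynolds number Re = ρVD/μ = 1140 · 0.115 · 0.46 / 0.00119 = 5.068e+04.
Re > 4000 → turbulent. Relative roughness ε/D = 3.1e-06/0.46 = 6.74e-06. Swamee-Jain: f = 0.25/(log₁₀[6.74e-06/3.7 + 5.74/5.068e+04^0.9])² = 0.25/(log₁₀[1.82e-06 + 0.000335])² = 0.25/(-3.473)² = 0.02073.
Darcy-Weisbach: ΔP = f(L/D)(ρV²/2) = 0.02073·(60.4/0.46)·(1140·0.115²/2) = 0.02073·131.3·7.538 = 20.51 Pa.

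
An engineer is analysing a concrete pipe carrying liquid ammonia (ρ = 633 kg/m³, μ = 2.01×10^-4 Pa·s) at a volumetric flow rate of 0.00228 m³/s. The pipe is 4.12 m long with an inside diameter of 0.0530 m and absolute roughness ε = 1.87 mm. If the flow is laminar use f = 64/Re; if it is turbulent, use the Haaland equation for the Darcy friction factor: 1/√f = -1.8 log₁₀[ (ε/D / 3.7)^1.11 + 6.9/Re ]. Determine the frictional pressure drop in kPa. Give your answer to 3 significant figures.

Cross-sectional area A = πD²/4 = π(0.053)²/4 = 0.002206 m²; mean velocity V = Q/A = 0.00228/0.002206 = 1.033 m/s.
Reynolds number Re = ρVD/μ = 633 · 1.033 · 0.053 / 0.000201 = 1.725e+05.
Re > 4000 → turbulent. Relative roughness ε/D = 0.00187/0.053 = 0.0353. Haaland: 1/√f = -1.8 log₁₀[(0.0353/3.7)^1.11 + 6.9/1.725e+05] = -1.8 log₁₀[0.00572 + 4e-05] = 4.032, so f = 0.06152.
Darcy-Weisbach: ΔP = f(L/D)(ρV²/2) = 0.06152·(4.12/0.053)·(633·1.033²/2) = 0.06152·77.74·338 = 1617 Pa.
ΔP = 1617 Pa = 1.62 kPa.

ΔP ≈ 1.62 kPa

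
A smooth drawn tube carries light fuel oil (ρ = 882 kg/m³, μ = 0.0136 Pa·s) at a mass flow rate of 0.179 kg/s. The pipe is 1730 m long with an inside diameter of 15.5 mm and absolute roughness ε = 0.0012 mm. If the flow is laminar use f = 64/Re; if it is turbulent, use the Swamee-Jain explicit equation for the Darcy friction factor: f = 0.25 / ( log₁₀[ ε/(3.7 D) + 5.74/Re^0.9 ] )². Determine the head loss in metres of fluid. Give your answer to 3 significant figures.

h_f ≈ 390 m

A = πD²/4 = π(0.0155)²/4 = 0.0001887 m²; mean velocity V = ṁ/(ρA) = 0.179/(882 · 0.0001887) = 1.076 m/s.
Reynolds number Re = ρVD/μ = 882 · 1.076 · 0.0155 / 0.0136 = 1081.
Re < 2300 → laminar flow, so f = 64/Re = 64/1081 = 0.0592 (the turbulent correlation is not needed).
Darcy-Weisbach: ΔP = f(L/D)(ρV²/2) = 0.0592·(1730/0.0155)·(882·1.076²/2) = 0.0592·1.116e+05·510.2 = 3.371e+06 Pa.
Head loss h_f = ΔP/(ρg) = 3.371e+06/(882·9.81) = 390 m.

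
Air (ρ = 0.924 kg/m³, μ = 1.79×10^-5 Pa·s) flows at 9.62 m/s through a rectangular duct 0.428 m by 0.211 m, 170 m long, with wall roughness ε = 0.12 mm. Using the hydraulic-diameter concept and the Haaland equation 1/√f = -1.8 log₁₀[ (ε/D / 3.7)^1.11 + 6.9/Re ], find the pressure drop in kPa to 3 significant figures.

Hydraulic diameter D_h = 4A/P = 4·(0.428·0.211)/(2·(0.428+0.211)) = 0.3612/1.278 = 0.2827 m.
Re = ρVD_h/μ = 0.924·9.62·0.2827/1.79e-05 = 1.404e+05.
ε/D_h = 0.00012/0.2827 = 0.000425; Haaland gives 1/√f = -1.8 log₁₀[4.23e-05+4.92e-05] = 7.27, so f = 0.01892.
ΔP = f(L/D_h)(ρV²/2) = 0.01892·170/0.2827·42.76 = 486.6 Pa.
ΔP = 0.487 kPa.

ΔP ≈ 0.487 kPa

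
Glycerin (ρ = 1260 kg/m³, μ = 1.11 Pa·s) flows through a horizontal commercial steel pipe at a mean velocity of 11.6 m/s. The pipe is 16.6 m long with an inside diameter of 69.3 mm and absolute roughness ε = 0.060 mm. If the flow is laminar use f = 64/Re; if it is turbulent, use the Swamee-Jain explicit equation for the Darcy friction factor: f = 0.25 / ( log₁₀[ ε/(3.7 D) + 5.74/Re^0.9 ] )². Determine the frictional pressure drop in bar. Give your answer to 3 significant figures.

ΔP ≈ 14.2 bar

Reynolds number Re = ρVD/μ = 1260 · 11.6 · 0.0693 / 1.11 = 912.5.
Re < 2300 → laminar flow, so f = 64/Re = 64/912.5 = 0.07014 (the turbulent correlation is not needed).
Darcy-Weisbach: ΔP = f(L/D)(ρV²/2) = 0.07014·(16.6/0.0693)·(1260·11.6²/2) = 0.07014·239.5·8.477e+04 = 1.424e+06 Pa.
ΔP = 1.424e+06 Pa = 14.2 bar.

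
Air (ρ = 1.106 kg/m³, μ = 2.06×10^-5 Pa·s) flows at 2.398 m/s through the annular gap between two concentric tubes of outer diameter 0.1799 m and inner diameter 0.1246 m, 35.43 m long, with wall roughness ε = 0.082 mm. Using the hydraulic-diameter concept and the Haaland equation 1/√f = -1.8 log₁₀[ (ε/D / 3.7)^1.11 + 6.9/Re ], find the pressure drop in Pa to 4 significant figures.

Hydraulic diameter D_h = 4A/P = D_o - D_i = 0.1799 - 0.1246 = 0.0553 m.
Re = ρVD_h/μ = 1.106·2.398·0.0553/2.06e-05 = 7120.
ε/D_h = 8.2e-05/0.0553 = 0.00148; Haaland gives 1/√f = -1.8 log₁₀[0.00017+0.000969] = 5.298, so f = 0.03562.
ΔP = f(L/D_h)(ρV²/2) = 0.03562·35.43/0.0553·3.18 = 72.57 Pa.

ΔP ≈ 72.57 Pa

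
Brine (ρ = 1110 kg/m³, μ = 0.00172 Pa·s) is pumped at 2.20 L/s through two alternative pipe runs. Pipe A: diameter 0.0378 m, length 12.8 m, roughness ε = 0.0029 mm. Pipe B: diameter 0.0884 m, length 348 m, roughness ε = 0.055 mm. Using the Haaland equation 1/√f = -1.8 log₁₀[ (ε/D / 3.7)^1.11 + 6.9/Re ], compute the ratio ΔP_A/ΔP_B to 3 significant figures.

Pipe A: V = Q/A = 0.0022/0.001122 = 1.96 m/s; Re = 4.782e+04; ε/D = 7.67e-05; Haaland → f = 0.02113; ΔP_A = f(L/D)(ρV²/2) = 1.526e+04 Pa.
Pipe B: V = Q/A = 0.0022/0.006138 = 0.3584 m/s; Re = 2.045e+04; ε/D = 0.000622; Haaland → f = 0.02677; ΔP_B = f(L/D)(ρV²/2) = 7514 Pa.
ΔP_A/ΔP_B = 1.526e+04/7514 = 2.03.

ΔP_A/ΔP_B ≈ 2.03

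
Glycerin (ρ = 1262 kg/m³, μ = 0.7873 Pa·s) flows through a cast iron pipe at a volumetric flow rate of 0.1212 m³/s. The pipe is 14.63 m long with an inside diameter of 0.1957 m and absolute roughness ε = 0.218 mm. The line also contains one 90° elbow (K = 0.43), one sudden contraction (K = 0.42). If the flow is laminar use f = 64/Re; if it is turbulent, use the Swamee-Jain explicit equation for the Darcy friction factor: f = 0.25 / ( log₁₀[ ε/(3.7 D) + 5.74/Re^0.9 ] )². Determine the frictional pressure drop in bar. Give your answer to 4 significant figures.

ΔP ≈ 0.4749 bar

Cross-sectional area A = πD²/4 = π(0.1957)²/4 = 0.03008 m²; mean velocity V = Q/A = 0.1212/0.03008 = 4.029 m/s.
Reynolds number Re = ρVD/μ = 1262 · 4.029 · 0.1957 / 0.787 = 1264.
Re < 2300 → laminar flow, so f = 64/Re = 64/1264 = 0.05063 (the turbulent correlation is not needed).
Total minor-loss coefficient ΣK = 1·0.43 + 1·0.42 = 0.85.
ΔP = [f·L/D + ΣK]·(ρV²/2) = [0.05063·14.63/0.1957 + 0.85]·(1262·4.029²/2) = [3.785 + 0.85]·1.024e+04 = 4.749e+04 Pa.
ΔP = 4.749e+04 Pa = 0.4749 bar.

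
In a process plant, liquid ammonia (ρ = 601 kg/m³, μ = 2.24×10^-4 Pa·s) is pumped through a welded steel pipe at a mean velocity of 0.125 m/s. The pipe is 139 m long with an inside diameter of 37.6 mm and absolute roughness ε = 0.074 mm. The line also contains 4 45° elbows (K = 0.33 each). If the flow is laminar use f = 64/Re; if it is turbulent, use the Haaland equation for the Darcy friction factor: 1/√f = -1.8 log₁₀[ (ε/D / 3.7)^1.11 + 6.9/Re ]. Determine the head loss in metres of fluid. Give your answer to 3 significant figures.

h_f ≈ 0.0951 m

Reynolds number Re = ρVD/μ = 601 · 0.125 · 0.0376 / 0.000224 = 1.261e+04.
Re > 4000 → turbulent. Relative roughness ε/D = 7.4e-05/0.0376 = 0.00197. Haaland: 1/√f = -1.8 log₁₀[(0.00197/3.7)^1.11 + 6.9/1.261e+04] = -1.8 log₁₀[0.000232 + 0.000547] = 5.595, so f = 0.03195.
Total minor-loss coefficient ΣK = 4·0.33 = 1.32.
ΔP = [f·L/D + ΣK]·(ρV²/2) = [0.03195·139/0.0376 + 1.32]·(601·0.125²/2) = [118.1 + 1.32]·4.695 = 560.7 Pa.
Head loss h_f = ΔP/(ρg) = 560.7/(601·9.81) = 0.0951 m.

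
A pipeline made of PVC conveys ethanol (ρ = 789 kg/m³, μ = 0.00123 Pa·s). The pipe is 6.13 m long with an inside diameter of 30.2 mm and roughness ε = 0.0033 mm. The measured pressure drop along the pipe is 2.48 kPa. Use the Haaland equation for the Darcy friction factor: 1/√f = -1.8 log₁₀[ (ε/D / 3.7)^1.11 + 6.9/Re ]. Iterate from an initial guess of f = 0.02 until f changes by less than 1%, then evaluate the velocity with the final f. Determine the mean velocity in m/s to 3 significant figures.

V ≈ 1.10 m/s

Rearranging Darcy-Weisbach: V = √(2·ΔP·D/(f·L·ρ)). With ε/D = 3.3e-06/0.0302 = 0.000109, iterate starting from f = 0.02:
  f = 0.02 → V = √(2·2480·0.0302/(0.02·6.13·789)) = 1.244 m/s; Re = ρVD/μ = 2.411e+04; f → 0.02478
  f = 0.02478 → V = 1.118 m/s; Re = 2.166e+04; f → 0.02542
  f = 0.02542 → V = 1.104 m/s; Re = 2.138e+04; f → 0.0255
Converged (Δf/f < 1%). With the final f = 0.0255: V = √(2·2480·0.0302/(0.0255·6.13·789)) = 1.102 m/s.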